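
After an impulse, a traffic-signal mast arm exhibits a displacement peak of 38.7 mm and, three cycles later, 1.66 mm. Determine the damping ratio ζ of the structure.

0.165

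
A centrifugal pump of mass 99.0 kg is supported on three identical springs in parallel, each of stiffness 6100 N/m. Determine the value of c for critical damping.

2690 N·s/m

Parallel springs add: k_eq = 3 × 6100 = 18300 N/m.
c_c = 2√(k_eq·m) = 2√(18300 × 99.0) = 2 × 1346 = 2692 N·s/m.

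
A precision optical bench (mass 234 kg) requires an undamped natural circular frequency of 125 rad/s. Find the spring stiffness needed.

3660000 N/m

k = m·ω_n² = 234 × 125.0² = 234 × 15620 = 3656000 N/m.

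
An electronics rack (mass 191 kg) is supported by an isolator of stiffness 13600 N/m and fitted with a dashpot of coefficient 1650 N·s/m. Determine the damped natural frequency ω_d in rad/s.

7.25 rad/s

ω_n = √(k/m) = √(13600/191) = 8.438 rad/s.
Critical damping c_c = 2√(k·m) = 2√(13600 × 191) = 3223 N·s/m, so ζ = c/c_c = 1650/3223 = 0.5119.
ω_d = ω_n√(1 − ζ²) = 8.438 × √(1 − 0.262) = 7.249 rad/s.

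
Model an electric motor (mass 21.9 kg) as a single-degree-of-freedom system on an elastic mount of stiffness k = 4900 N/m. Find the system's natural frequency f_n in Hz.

ω_n = √(k/m) = √(4900/21.9) = √223.7 = 14.96 rad/s.
f_n = ω_n/(2π) = 14.96/6.283 = 2.381 Hz.

2.38 Hz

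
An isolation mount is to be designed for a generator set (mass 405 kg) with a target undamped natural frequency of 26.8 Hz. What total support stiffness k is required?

ω_n = 2πf_n = 2π × 26.8 = 168.4 rad/s.
k = m·ω_n² = 405 × 168.4² = 405 × 28350 = 11480000 N/m.

11500000 N/m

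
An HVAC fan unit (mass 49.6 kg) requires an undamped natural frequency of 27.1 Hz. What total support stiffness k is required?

1440000 N/m

ω_n = 2πf_n = 2π × 27.1 = 170.3 rad/s.
k = m·ω_n² = 49.6 × 170.3² = 49.6 × 28990 = 1438000 N/m.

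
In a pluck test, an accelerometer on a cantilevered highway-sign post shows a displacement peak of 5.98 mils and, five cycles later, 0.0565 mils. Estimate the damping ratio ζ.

Logarithmic decrement δ = (1/n)·ln(x₀/x_n) = (1/5)·ln(5.98/0.0565) = (1/5)·ln(105.8) = 0.9324.
ζ = δ/√(4π² + δ²) = 0.9324/√(39.48 + 0.869) = 0.9324/6.352 = 0.1468.

0.147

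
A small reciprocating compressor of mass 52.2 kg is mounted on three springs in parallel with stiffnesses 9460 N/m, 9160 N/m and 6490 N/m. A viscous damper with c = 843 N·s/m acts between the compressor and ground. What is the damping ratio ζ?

Parallel springs add: k_eq = 9460 + 9160 + 6490 = 25110 N/m.
ω_n = √(k_eq/m) = √(25110/52.2) = 21.93 rad/s.
Critical damping c_c = 2√(k_eq·m) = 2√(25110 × 52.2) = 2290 N·s/m, so ζ = c/c_c = 843/2290 = 0.3682.

0.368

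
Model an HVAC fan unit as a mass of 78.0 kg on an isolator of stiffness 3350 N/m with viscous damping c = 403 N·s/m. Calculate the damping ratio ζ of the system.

0.394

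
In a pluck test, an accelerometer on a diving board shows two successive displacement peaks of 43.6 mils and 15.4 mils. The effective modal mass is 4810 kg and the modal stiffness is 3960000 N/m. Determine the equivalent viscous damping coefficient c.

45100 N·s/m

Logarithmic decrement δ = (1/n)·ln(x₀/x_n) = (1/1)·ln(43.6/15.4) = (1/1)·ln(2.831) = 1.041.
ζ = δ/√(4π² + δ²) = 1.041/√(39.48 + 1.08) = 1.041/6.369 = 0.1634.
c = ζ · 2√(km) = 0.1634 × 2√(3960000 × 4810) = 0.1634 × 276000 = 45100 N·s/m.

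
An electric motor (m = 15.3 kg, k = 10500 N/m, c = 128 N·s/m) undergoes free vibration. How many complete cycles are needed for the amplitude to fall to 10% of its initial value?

ζ = c/(2√(km)) = 128/(2√(10500 × 15.3)) = 128/801.6 = 0.1597.
Logarithmic decrement δ = 2πζ/√(1 − ζ²) = 2π × 0.1597/√(1 − 0.0255) = 1.016.
x_n/x₀ = e^(−nδ) ≤ 0.1; take ln: n ≥ ln(1/0.1)/δ = 2.303/1.016 = 2.266.
So 3 complete cycles are required.

3 cycles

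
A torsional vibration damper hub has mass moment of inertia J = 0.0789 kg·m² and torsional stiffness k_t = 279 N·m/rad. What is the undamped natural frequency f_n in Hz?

9.46 Hz

ω_n = √(k_t/J) = √(279/0.0789) = √3536 = 59.47 rad/s.
f_n = ω_n/(2π) = 59.47/6.283 = 9.464 Hz.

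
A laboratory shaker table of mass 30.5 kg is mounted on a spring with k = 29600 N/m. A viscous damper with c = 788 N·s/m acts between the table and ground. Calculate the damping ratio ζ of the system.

ω_n = √(k/m) = √(29600/30.5) = 31.15 rad/s.
Critical damping c_c = 2√(k·m) = 2√(29600 × 30.5) = 1900 N·s/m, so ζ = c/c_c = 788/1900 = 0.4147.

0.415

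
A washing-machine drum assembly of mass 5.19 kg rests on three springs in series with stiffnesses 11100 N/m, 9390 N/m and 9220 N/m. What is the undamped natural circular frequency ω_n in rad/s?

Series springs: 1/k_eq = 1/11100 + 1/9390 + 1/9220 = 0.0003050, so k_eq = 3278 N/m.
ω_n = √(k_eq/m) = √(3278/5.19) = √631.6 = 25.13 rad/s.

25.1 rad/s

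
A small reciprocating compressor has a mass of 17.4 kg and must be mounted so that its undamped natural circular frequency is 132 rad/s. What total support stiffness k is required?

303000 N/m

k = m·ω_n² = 17.4 × 132.0² = 17.4 × 17420 = 303200 N/m.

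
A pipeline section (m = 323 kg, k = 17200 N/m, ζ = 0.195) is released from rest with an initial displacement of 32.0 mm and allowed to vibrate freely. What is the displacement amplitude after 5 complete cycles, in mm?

0.0620 mm

Logarithmic decrement δ = 2πζ/√(1 − ζ²) = 2π × 0.1950/√(1 − 0.0380) = 1.249.
After n cycles, x_n/x₀ = e^(−nδ), so x_5 = 32.0 × e^(−5 × 1.249) = 32.0 × 0.001938 = 0.06202 mm.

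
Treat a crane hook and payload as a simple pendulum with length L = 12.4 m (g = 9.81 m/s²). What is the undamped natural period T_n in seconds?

7.06 s

For a simple pendulum ω_n = √(g/L) = √(9.81/12.4) = √0.7911 = 0.8895 rad/s.
T_n = 2π/ω_n = 6.283/0.8895 = 7.064 s.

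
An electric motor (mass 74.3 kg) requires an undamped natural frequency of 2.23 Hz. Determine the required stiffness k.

14600 N/m

ω_n = 2πf_n = 2π × 2.23 = 14.01 rad/s.
k = m·ω_n² = 74.3 × 14.01² = 74.3 × 196.3 = 14590 N/m.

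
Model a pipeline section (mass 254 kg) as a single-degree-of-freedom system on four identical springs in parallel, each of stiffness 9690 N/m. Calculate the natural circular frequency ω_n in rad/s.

12.4 rad/s

Parallel springs add: k_eq = 4 × 9690 = 38760 N/m.
ω_n = √(k_eq/m) = √(38760/254) = √152.6 = 12.35 rad/s.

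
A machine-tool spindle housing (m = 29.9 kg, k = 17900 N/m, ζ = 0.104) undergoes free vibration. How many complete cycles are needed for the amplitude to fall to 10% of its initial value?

4 cycles

Logarithmic decrement δ = 2πζ/√(1 − ζ²) = 2π × 0.1040/√(1 − 0.0108) = 0.6570.
x_n/x₀ = e^(−nδ) ≤ 0.1; take ln: n ≥ ln(1/0.1)/δ = 2.303/0.6570 = 3.505.
So 4 complete cycles are required.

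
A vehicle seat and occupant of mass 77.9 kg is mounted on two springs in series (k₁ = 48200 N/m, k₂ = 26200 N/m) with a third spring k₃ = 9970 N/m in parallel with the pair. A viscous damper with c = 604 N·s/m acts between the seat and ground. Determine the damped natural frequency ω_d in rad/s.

Series pair: k_s = k₁k₂/(k₁+k₂) = (48200)(26200)/(48200 + 26200) = 16970 N/m. In parallel with k₃: k_eq = 16970 + 9970 = 26940 N/m.
ω_n = √(k_eq/m) = √(26940/77.9) = 18.60 rad/s.
Critical damping c_c = 2√(k_eq·m) = 2√(26940 × 77.9) = 2898 N·s/m, so ζ = c/c_c = 604/2898 = 0.2085.
ω_d = ω_n√(1 − ζ²) = 18.60 × √(1 − 0.0435) = 18.19 rad/s.

18.2 rad/s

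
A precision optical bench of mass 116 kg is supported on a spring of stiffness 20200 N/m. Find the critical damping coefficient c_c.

c_c = 2√(k·m) = 2√(20200 × 116) = 2 × 1531 = 3062 N·s/m.

3060 N·s/m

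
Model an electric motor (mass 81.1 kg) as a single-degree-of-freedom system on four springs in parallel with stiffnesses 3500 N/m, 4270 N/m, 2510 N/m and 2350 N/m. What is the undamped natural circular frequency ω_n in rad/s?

12.5 rad/s

Parallel springs add: k_eq = 3500 + 4270 + 2510 + 2350 = 12630 N/m.
ω_n = √(k_eq/m) = √(12630/81.1) = √155.7 = 12.48 rad/s.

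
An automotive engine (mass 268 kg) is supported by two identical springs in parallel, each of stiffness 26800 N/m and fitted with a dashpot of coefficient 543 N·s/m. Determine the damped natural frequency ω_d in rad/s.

14.1 rad/s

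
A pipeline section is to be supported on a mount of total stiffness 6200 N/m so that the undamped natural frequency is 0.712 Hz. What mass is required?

ω_n = 2πf_n = 2π × 0.712 = 4.474 rad/s.
m = k/ω_n² = 6200/4.474² = 6200/20.01 = 309.8 kg.

310 kg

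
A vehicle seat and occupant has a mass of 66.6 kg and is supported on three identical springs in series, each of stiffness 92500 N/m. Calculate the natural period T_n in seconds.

Series springs: 1/k_eq = 3/92500, so k_eq = 92500/3 = 30830 N/m.
ω_n = √(k_eq/m) = √(30830/66.6) = √463.0 = 21.52 rad/s.
T_n = 2π/ω_n = 6.283/21.52 = 0.2920 s.

0.292 s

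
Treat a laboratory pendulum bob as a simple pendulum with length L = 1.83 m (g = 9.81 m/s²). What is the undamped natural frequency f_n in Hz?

For a simple pendulum ω_n = √(g/L) = √(9.81/1.83) = √5.361 = 2.315 rad/s.
f_n = ω_n/(2π) = 2.315/6.283 = 0.3685 Hz.

0.368 Hz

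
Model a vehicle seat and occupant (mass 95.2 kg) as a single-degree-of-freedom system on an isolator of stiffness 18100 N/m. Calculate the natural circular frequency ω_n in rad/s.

ω_n = √(k/m) = √(18100/95.2) = √190.1 = 13.79 rad/s.

13.8 rad/s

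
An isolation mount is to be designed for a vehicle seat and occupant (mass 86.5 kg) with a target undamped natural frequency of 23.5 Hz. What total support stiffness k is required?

ω_n = 2πf_n = 2π × 23.5 = 147.7 rad/s.
k = m·ω_n² = 86.5 × 147.7² = 86.5 × 21800 = 1886000 N/m.

1890000 N/m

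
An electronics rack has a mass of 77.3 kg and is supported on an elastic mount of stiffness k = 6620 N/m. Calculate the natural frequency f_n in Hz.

1.47 Hz

ω_n = √(k/m) = √(6620/77.3) = √85.64 = 9.254 rad/s.
f_n = ω_n/(2π) = 9.254/6.283 = 1.473 Hz.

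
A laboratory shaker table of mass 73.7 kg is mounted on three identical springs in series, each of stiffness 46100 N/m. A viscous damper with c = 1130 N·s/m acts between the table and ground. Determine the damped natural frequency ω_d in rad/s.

Series springs: 1/k_eq = 3/46100, so k_eq = 46100/3 = 15370 N/m.
ω_n = √(k_eq/m) = √(15370/73.7) = 14.44 rad/s.
Critical damping c_c = 2√(k_eq·m) = 2√(15370 × 73.7) = 2128 N·s/m, so ζ = c/c_c = 1130/2128 = 0.5309.
ω_d = ω_n√(1 − ζ²) = 14.44 × √(1 − 0.282) = 12.24 rad/s.

12.2 rad/s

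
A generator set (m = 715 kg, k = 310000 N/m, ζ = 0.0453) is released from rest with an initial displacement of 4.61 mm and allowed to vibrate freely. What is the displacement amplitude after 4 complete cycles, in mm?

1.47 mm

Logarithmic decrement δ = 2πζ/√(1 − ζ²) = 2π × 0.04530/√(1 − 0.00205) = 0.2849.
After n cycles, x_n/x₀ = e^(−nδ), so x_4 = 4.61 × e^(−4 × 0.2849) = 4.61 × 0.3199 = 1.475 mm.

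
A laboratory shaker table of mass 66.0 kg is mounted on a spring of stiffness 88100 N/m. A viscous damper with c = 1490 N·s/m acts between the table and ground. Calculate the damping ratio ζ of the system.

0.309

ω_n = √(k/m) = √(88100/66.0) = 36.54 rad/s.
Critical damping c_c = 2√(k·m) = 2√(88100 × 66.0) = 4823 N·s/m, so ζ = c/c_c = 1490/4823 = 0.3090.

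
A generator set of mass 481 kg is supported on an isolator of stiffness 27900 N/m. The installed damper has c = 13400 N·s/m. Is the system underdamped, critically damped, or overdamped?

c_c = 2√(k·m) = 7327 N·s/m; ζ = c/c_c = 13400/7327 = 1.83.
Since ζ > 1 the system is overdamped.

overdamped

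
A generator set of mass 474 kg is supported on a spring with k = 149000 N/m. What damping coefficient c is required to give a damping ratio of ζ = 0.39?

6560 N·s/m

c_c = 2√(k·m) = 2√(149000 × 474) = 16810 N·s/m.
c = ζ·c_c = 0.39 × 16810 = 6555 N·s/m.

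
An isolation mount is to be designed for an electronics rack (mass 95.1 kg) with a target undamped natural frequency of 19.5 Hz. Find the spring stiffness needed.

ω_n = 2πf_n = 2π × 19.5 = 122.5 rad/s.
k = m·ω_n² = 95.1 × 122.5² = 95.1 × 15010 = 1428000 N/m.

1430000 N/m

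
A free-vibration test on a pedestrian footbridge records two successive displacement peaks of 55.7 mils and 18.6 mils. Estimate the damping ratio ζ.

0.172

Logarithmic decrement δ = (1/n)·ln(x₀/x_n) = (1/1)·ln(55.7/18.6) = (1/1)·ln(2.995) = 1.097.
ζ = δ/√(4π² + δ²) = 1.097/√(39.48 + 1.20) = 1.097/6.378 = 0.1720.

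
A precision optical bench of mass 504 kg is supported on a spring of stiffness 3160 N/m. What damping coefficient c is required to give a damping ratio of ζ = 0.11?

c_c = 2√(k·m) = 2√(3160 × 504) = 2524 N·s/m.
c = ζ·c_c = 0.11 × 2524 = 277.6 N·s/m.

278 N·s/m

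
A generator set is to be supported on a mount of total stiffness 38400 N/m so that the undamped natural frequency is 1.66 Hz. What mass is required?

353 kg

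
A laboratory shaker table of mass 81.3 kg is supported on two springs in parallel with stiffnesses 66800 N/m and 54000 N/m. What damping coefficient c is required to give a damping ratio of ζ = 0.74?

4640 N·s/m

Parallel springs add: k_eq = 66800 + 54000 = 120800 N/m.
c_c = 2√(k_eq·m) = 2√(120800 × 81.3) = 6268 N·s/m.
c = ζ·c_c = 0.74 × 6268 = 4638 N·s/m.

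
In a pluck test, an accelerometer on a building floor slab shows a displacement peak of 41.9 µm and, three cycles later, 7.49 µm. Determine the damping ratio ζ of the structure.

Logarithmic decrement δ = (1/n)·ln(x₀/x_n) = (1/3)·ln(41.9/7.49) = (1/3)·ln(5.594) = 0.5739.
ζ = δ/√(4π² + δ²) = 0.5739/√(39.48 + 0.329) = 0.5739/6.309 = 0.09096.

0.0910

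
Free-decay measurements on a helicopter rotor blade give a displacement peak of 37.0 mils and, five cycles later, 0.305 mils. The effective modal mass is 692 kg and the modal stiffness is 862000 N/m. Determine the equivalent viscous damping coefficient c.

7380 N·s/m

Logarithmic decrement δ = (1/n)·ln(x₀/x_n) = (1/5)·ln(37.0/0.305) = (1/5)·ln(121.3) = 0.9597.
ζ = δ/√(4π² + δ²) = 0.9597/√(39.48 + 0.921) = 0.9597/6.356 = 0.1510.
c = ζ · 2√(km) = 0.1510 × 2√(862000 × 692) = 0.1510 × 48850 = 7375 N·s/m.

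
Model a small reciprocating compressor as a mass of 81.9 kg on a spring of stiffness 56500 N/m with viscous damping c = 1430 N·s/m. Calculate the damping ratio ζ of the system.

0.332

ω_n = √(k/m) = √(56500/81.9) = 26.27 rad/s.
Critical damping c_c = 2√(k·m) = 2√(56500 × 81.9) = 4302 N·s/m, so ζ = c/c_c = 1430/4302 = 0.3324.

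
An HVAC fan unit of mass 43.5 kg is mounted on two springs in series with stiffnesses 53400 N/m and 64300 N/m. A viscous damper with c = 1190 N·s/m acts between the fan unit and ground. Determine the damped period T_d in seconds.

0.286 s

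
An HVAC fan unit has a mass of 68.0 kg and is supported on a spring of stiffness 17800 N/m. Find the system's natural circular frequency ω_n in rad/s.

ω_n = √(k/m) = √(17800/68.0) = √261.8 = 16.18 rad/s.

16.2 rad/s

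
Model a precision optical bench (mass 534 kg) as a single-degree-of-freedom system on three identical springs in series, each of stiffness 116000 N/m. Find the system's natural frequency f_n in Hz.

1.35 Hz

Series springs: 1/k_eq = 3/116000, so k_eq = 116000/3 = 38670 N/m.
ω_n = √(k_eq/m) = √(38670/534) = √72.41 = 8.509 rad/s.
f_n = ω_n/(2π) = 8.509/6.283 = 1.354 Hz.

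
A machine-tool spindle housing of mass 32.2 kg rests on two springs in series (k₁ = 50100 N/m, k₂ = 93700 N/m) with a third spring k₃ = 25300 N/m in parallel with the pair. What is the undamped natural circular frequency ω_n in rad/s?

Series pair: k_s = k₁k₂/(k₁+k₂) = (50100)(93700)/(50100 + 93700) = 32650 N/m. In parallel with k₃: k_eq = 32650 + 25300 = 57950 N/m.
ω_n = √(k_eq/m) = √(57950/32.2) = √1800 = 42.42 rad/s.

42.4 rad/s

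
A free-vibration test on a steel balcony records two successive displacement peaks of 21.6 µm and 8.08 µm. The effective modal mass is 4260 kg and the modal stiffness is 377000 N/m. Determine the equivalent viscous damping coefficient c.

Logarithmic decrement δ = (1/n)·ln(x₀/x_n) = (1/1)·ln(21.6/8.08) = (1/1)·ln(2.673) = 0.9833.
ζ = δ/√(4π² + δ²) = 0.9833/√(39.48 + 0.967) = 0.9833/6.360 = 0.1546.
c = ζ · 2√(km) = 0.1546 × 2√(377000 × 4260) = 0.1546 × 80150 = 12390 N·s/m.

12400 N·s/m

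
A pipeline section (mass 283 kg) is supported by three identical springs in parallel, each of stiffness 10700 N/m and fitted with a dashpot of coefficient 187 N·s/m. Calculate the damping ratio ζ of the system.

0.0310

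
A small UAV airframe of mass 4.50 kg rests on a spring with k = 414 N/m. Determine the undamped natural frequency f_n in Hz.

ω_n = √(k/m) = √(414.0/4.50) = √92.00 = 9.592 rad/s.
f_n = ω_n/(2π) = 9.592/6.283 = 1.527 Hz.

1.53 Hz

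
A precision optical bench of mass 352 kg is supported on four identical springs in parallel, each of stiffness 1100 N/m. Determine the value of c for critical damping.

2490 N·s/m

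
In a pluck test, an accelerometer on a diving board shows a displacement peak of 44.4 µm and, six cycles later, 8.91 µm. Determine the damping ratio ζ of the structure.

0.0426

Logarithmic decrement δ = (1/n)·ln(x₀/x_n) = (1/6)·ln(44.4/8.91) = (1/6)·ln(4.983) = 0.2677.
ζ = δ/√(4π² + δ²) = 0.2677/√(39.48 + 0.0717) = 0.2677/6.289 = 0.04256.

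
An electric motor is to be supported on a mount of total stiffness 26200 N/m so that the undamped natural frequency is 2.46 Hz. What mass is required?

110 kg

ω_n = 2πf_n = 2π × 2.46 = 15.46 rad/s.
m = k/ω_n² = 26200/15.46² = 26200/238.9 = 109.7 kg.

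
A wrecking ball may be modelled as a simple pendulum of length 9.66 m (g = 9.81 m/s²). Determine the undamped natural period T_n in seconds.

For a simple pendulum ω_n = √(g/L) = √(9.81/9.66) = √1.016 = 1.008 rad/s.
T_n = 2π/ω_n = 6.283/1.008 = 6.235 s.

6.23 s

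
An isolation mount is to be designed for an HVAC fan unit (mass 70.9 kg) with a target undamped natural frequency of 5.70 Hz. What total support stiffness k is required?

ω_n = 2πf_n = 2π × 5.70 = 35.81 rad/s.
k = m·ω_n² = 70.9 × 35.81² = 70.9 × 1283 = 90940 N/m.

90900 N/m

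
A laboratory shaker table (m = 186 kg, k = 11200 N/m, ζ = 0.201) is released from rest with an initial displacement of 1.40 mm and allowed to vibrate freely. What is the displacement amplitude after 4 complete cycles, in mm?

0.00806 mm

Logarithmic decrement δ = 2πζ/√(1 − ζ²) = 2π × 0.2010/√(1 − 0.0404) = 1.289.
After n cycles, x_n/x₀ = e^(−nδ), so x_4 = 1.40 × e^(−4 × 1.289) = 1.40 × 0.005759 = 0.008063 mm.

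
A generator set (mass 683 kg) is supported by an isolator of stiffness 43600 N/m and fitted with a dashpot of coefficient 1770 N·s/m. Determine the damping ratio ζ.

ω_n = √(k/m) = √(43600/683) = 7.990 rad/s.
Critical damping c_c = 2√(k·m) = 2√(43600 × 683) = 10910 N·s/m, so ζ = c/c_c = 1770/10910 = 0.1622.

0.162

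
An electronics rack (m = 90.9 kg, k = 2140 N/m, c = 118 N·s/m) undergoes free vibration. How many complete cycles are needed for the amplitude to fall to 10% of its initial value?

ζ = c/(2√(km)) = 118/(2√(2140 × 90.9)) = 118/882.1 = 0.1338.
Logarithmic decrement δ = 2πζ/√(1 − ζ²) = 2π × 0.1338/√(1 − 0.0179) = 0.8481.
x_n/x₀ = e^(−nδ) ≤ 0.1; take ln: n ≥ ln(1/0.1)/δ = 2.303/0.8481 = 2.715.
So 3 complete cycles are required.

3 cycles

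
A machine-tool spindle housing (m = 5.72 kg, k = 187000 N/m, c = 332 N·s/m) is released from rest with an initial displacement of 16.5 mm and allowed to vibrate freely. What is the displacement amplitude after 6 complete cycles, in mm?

ζ = c/(2√(km)) = 332/(2√(187000 × 5.72)) = 332/2068 = 0.1605.
Logarithmic decrement δ = 2πζ/√(1 − ζ²) = 2π × 0.1605/√(1 − 0.0258) = 1.022.
After n cycles, x_n/x₀ = e^(−nδ), so x_6 = 16.5 × e^(−6 × 1.022) = 16.5 × 0.002176 = 0.03590 mm.

0.0359 mm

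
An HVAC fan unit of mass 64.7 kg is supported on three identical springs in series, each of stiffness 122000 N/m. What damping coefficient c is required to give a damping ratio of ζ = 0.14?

Series springs: 1/k_eq = 3/122000, so k_eq = 122000/3 = 40670 N/m.
c_c = 2√(k_eq·m) = 2√(40670 × 64.7) = 3244 N·s/m.
c = ζ·c_c = 0.14 × 3244 = 454.2 N·s/m.

454 N·s/m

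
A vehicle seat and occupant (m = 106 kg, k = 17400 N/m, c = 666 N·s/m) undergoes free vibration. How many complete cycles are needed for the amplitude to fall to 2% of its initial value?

ζ = c/(2√(km)) = 666/(2√(17400 × 106)) = 666/2716 = 0.2452.
Logarithmic decrement δ = 2πζ/√(1 − ζ²) = 2π × 0.2452/√(1 − 0.0601) = 1.589.
x_n/x₀ = e^(−nδ) ≤ 0.02; take ln: n ≥ ln(1/0.02)/δ = 3.912/1.589 = 2.462.
So 3 complete cycles are required.

3 cycles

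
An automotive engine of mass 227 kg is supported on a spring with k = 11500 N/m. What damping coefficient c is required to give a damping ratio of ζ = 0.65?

c_c = 2√(k·m) = 2√(11500 × 227) = 3231 N·s/m.
c = ζ·c_c = 0.65 × 3231 = 2100 N·s/m.

2100 N·s/m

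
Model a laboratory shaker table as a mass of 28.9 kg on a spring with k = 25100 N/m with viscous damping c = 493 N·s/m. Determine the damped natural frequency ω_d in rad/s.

ω_n = √(k/m) = √(25100/28.9) = 29.47 rad/s.
Critical damping c_c = 2√(k·m) = 2√(25100 × 28.9) = 1703 N·s/m, so ζ = c/c_c = 493/1703 = 0.2894.
ω_d = ω_n√(1 − ζ²) = 29.47 × √(1 − 0.0838) = 28.21 rad/s.

28.2 rad/s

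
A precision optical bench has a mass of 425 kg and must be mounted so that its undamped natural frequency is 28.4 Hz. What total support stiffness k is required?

13500000 N/m

ω_n = 2πf_n = 2π × 28.4 = 178.4 rad/s.
k = m·ω_n² = 425 × 178.4² = 425 × 31840 = 13530000 N/m.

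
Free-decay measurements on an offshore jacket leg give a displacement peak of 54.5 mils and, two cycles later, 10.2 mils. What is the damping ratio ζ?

Logarithmic decrement δ = (1/n)·ln(x₀/x_n) = (1/2)·ln(54.5/10.2) = (1/2)·ln(5.343) = 0.8379.
ζ = δ/√(4π² + δ²) = 0.8379/√(39.48 + 0.702) = 0.8379/6.339 = 0.1322.

0.132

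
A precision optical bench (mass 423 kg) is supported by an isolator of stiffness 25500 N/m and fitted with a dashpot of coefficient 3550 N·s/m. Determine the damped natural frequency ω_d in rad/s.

ω_n = √(k/m) = √(25500/423) = 7.764 rad/s.
Critical damping c_c = 2√(k·m) = 2√(25500 × 423) = 6569 N·s/m, so ζ = c/c_c = 3550/6569 = 0.5405.
ω_d = ω_n√(1 − ζ²) = 7.764 × √(1 − 0.292) = 6.533 rad/s.

6.53 rad/s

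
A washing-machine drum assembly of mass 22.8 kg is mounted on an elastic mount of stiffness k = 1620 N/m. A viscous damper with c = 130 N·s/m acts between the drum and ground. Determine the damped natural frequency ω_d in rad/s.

7.93 rad/s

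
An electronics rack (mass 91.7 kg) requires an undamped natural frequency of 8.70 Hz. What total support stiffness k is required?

ω_n = 2πf_n = 2π × 8.70 = 54.66 rad/s.
k = m·ω_n² = 91.7 × 54.66² = 91.7 × 2988 = 274000 N/m.

274000 N/m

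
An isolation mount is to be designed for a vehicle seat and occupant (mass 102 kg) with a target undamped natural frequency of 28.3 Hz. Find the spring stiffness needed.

ω_n = 2πf_n = 2π × 28.3 = 177.8 rad/s.
k = m·ω_n² = 102 × 177.8² = 102 × 31620 = 3225000 N/m.

3230000 N/m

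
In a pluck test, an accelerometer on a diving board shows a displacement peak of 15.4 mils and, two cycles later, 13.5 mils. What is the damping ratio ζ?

0.0105

Logarithmic decrement δ = (1/n)·ln(x₀/x_n) = (1/2)·ln(15.4/13.5) = (1/2)·ln(1.141) = 0.06584.
ζ = δ/√(4π² + δ²) = 0.06584/√(39.48 + 0.00433) = 0.06584/6.284 = 0.01048.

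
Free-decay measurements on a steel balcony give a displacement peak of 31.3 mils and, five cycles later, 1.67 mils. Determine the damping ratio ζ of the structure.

Logarithmic decrement δ = (1/n)·ln(x₀/x_n) = (1/5)·ln(31.3/1.67) = (1/5)·ln(18.74) = 0.5862.
ζ = δ/√(4π² + δ²) = 0.5862/√(39.48 + 0.344) = 0.5862/6.310 = 0.09289.

0.0929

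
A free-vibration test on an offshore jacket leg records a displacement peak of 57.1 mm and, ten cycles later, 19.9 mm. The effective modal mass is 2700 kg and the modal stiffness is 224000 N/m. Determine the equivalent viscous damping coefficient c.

825 N·s/m

Logarithmic decrement δ = (1/n)·ln(x₀/x_n) = (1/10)·ln(57.1/19.9) = (1/10)·ln(2.869) = 0.1054.
ζ = δ/√(4π² + δ²) = 0.1054/√(39.48 + 0.0111) = 0.1054/6.284 = 0.01677.
c = ζ · 2√(km) = 0.01677 × 2√(224000 × 2700) = 0.01677 × 49190 = 825.0 N·s/m.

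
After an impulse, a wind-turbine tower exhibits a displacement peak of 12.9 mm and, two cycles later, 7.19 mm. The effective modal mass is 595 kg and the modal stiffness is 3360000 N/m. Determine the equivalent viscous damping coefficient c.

Logarithmic decrement δ = (1/n)·ln(x₀/x_n) = (1/2)·ln(12.9/7.19) = (1/2)·ln(1.794) = 0.2923.
ζ = δ/√(4π² + δ²) = 0.2923/√(39.48 + 0.0854) = 0.2923/6.290 = 0.04647.
c = ζ · 2√(km) = 0.04647 × 2√(3360000 × 595) = 0.04647 × 89420 = 4155 N·s/m.

4160 N·s/m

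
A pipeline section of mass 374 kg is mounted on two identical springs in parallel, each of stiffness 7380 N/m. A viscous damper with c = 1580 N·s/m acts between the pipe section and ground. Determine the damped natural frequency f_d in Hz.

0.942 Hz

Parallel springs add: k_eq = 2 × 7380 = 14760 N/m.
ω_n = √(k_eq/m) = √(14760/374) = 6.282 rad/s.
Critical damping c_c = 2√(k_eq·m) = 2√(14760 × 374) = 4699 N·s/m, so ζ = c/c_c = 1580/4699 = 0.3362.
ω_d = ω_n√(1 − ζ²) = 6.282 × √(1 − 0.113) = 5.916 rad/s.
f_d = ω_d/(2π) = 0.9416 Hz.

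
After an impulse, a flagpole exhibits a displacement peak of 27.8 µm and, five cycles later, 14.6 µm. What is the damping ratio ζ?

0.0205

Logarithmic decrement δ = (1/n)·ln(x₀/x_n) = (1/5)·ln(27.8/14.6) = (1/5)·ln(1.904) = 0.1288.
ζ = δ/√(4π² + δ²) = 0.1288/√(39.48 + 0.0166) = 0.1288/6.285 = 0.02050.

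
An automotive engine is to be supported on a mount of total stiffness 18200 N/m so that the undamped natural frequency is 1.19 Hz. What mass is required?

ω_n = 2πf_n = 2π × 1.19 = 7.477 rad/s.
m = k/ω_n² = 18200/7.477² = 18200/55.91 = 325.6 kg.

326 kg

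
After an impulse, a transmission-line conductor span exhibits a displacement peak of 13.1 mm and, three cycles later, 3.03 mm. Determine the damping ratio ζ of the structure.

Logarithmic decrement δ = (1/n)·ln(x₀/x_n) = (1/3)·ln(13.1/3.03) = (1/3)·ln(4.323) = 0.4880.
ζ = δ/√(4π² + δ²) = 0.4880/√(39.48 + 0.238) = 0.4880/6.302 = 0.07744.

0.0774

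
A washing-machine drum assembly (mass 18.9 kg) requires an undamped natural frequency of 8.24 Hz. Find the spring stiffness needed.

ω_n = 2πf_n = 2π × 8.24 = 51.77 rad/s.
k = m·ω_n² = 18.9 × 51.77² = 18.9 × 2680 = 50660 N/m.

50700 N/m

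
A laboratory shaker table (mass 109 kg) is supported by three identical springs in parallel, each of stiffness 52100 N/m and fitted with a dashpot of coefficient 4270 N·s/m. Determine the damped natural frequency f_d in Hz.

5.16 Hz

Parallel springs add: k_eq = 3 × 52100 = 156300 N/m.
ω_n = √(k_eq/m) = √(156300/109) = 37.87 rad/s.
Critical damping c_c = 2√(k_eq·m) = 2√(156300 × 109) = 8255 N·s/m, so ζ = c/c_c = 4270/8255 = 0.5173.
ω_d = ω_n√(1 − ζ²) = 37.87 × √(1 − 0.268) = 32.41 rad/s.
f_d = ω_d/(2π) = 5.158 Hz.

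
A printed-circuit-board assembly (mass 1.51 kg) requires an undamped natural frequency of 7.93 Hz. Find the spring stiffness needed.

ω_n = 2πf_n = 2π × 7.93 = 49.83 rad/s.
k = m·ω_n² = 1.51 × 49.83² = 1.51 × 2483 = 3749 N/m.

3750 N/m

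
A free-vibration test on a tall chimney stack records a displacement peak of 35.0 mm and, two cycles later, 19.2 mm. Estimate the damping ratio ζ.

Logarithmic decrement δ = (1/n)·ln(x₀/x_n) = (1/2)·ln(35.0/19.2) = (1/2)·ln(1.823) = 0.3002.
ζ = δ/√(4π² + δ²) = 0.3002/√(39.48 + 0.0901) = 0.3002/6.290 = 0.04773.

0.0477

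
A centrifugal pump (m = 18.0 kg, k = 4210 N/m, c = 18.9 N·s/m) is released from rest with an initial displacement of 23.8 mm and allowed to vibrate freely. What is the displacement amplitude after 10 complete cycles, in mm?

ζ = c/(2√(km)) = 18.9/(2√(4210 × 18.0)) = 18.9/550.6 = 0.03433.
Logarithmic decrement δ = 2πζ/√(1 − ζ²) = 2π × 0.03433/√(1 − 0.00118) = 0.2158.
After n cycles, x_n/x₀ = e^(−nδ), so x_10 = 23.8 × e^(−10 × 0.2158) = 23.8 × 0.1155 = 2.750 mm.

2.75 mm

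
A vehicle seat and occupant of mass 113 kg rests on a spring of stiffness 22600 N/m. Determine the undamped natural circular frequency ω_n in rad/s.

ω_n = √(k/m) = √(22600/113) = √200.0 = 14.14 rad/s.

14.1 rad/s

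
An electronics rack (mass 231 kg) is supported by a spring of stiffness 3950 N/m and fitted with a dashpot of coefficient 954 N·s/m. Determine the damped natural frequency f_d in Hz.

ω_n = √(k/m) = √(3950/231) = 4.135 rad/s.
Critical damping c_c = 2√(k·m) = 2√(3950 × 231) = 1910 N·s/m, so ζ = c/c_c = 954/1910 = 0.4994.
ω_d = ω_n√(1 − ζ²) = 4.135 × √(1 − 0.249) = 3.583 rad/s.
f_d = ω_d/(2π) = 0.5702 Hz.

0.570 Hz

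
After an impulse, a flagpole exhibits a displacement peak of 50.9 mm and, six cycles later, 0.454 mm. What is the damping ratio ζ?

0.124

Logarithmic decrement δ = (1/n)·ln(x₀/x_n) = (1/6)·ln(50.9/0.454) = (1/6)·ln(112.1) = 0.7866.
ζ = δ/√(4π² + δ²) = 0.7866/√(39.48 + 0.619) = 0.7866/6.332 = 0.1242.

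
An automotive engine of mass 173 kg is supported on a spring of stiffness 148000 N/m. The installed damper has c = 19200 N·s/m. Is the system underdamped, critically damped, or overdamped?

overdamped

c_c = 2√(k·m) = 10120 N·s/m; ζ = c/c_c = 19200/10120 = 1.90.
Since ζ > 1 the system is overdamped.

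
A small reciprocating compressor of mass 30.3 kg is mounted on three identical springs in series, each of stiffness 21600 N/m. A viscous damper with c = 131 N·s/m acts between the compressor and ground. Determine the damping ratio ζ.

Series springs: 1/k_eq = 3/21600, so k_eq = 21600/3 = 7200 N/m.
ω_n = √(k_eq/m) = √(7200/30.3) = 15.42 rad/s.
Critical damping c_c = 2√(k_eq·m) = 2√(7200 × 30.3) = 934.2 N·s/m, so ζ = c/c_c = 131/934.2 = 0.1402.

0.140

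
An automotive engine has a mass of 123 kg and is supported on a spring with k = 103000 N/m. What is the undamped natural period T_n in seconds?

0.217 s

ω_n = √(k/m) = √(103000/123) = √837.4 = 28.94 rad/s.
T_n = 2π/ω_n = 6.283/28.94 = 0.2171 s.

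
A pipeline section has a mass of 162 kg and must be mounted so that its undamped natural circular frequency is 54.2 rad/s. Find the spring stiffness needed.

476000 N/m

k = m·ω_n² = 162 × 54.20² = 162 × 2938 = 475900 N/m.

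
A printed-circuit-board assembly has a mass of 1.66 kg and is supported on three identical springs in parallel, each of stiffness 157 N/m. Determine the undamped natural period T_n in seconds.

Parallel springs add: k_eq = 3 × 157 = 471.0 N/m.
ω_n = √(k_eq/m) = √(471.0/1.66) = √283.7 = 16.84 rad/s.
T_n = 2π/ω_n = 6.283/16.84 = 0.3730 s.

0.373 s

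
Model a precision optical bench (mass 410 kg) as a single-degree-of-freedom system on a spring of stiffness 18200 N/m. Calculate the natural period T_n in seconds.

ω_n = √(k/m) = √(18200/410) = √44.39 = 6.663 rad/s.
T_n = 2π/ω_n = 6.283/6.663 = 0.9431 s.

0.943 s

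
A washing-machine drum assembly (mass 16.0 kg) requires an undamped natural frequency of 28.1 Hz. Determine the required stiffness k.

ω_n = 2πf_n = 2π × 28.1 = 176.6 rad/s.
k = m·ω_n² = 16.0 × 176.6² = 16.0 × 31170 = 498800 N/m.

499000 N/m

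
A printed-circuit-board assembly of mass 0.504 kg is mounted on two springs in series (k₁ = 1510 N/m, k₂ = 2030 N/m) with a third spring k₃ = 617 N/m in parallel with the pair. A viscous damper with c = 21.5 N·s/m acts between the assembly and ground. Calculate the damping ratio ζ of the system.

0.393

Series pair: k_s = k₁k₂/(k₁+k₂) = (1510)(2030)/(1510 + 2030) = 865.9 N/m. In parallel with k₃: k_eq = 865.9 + 617 = 1483 N/m.
ω_n = √(k_eq/m) = √(1483/0.504) = 54.24 rad/s.
Critical damping c_c = 2√(k_eq·m) = 2√(1483 × 0.504) = 54.68 N·s/m, so ζ = c/c_c = 21.5/54.68 = 0.3932.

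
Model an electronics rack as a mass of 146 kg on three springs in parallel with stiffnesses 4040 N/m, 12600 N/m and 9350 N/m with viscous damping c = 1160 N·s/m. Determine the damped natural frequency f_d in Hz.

2.03 Hz

Parallel springs add: k_eq = 4040 + 12600 + 9350 = 25990 N/m.
ω_n = √(k_eq/m) = √(25990/146) = 13.34 rad/s.
Critical damping c_c = 2√(k_eq·m) = 2√(25990 × 146) = 3896 N·s/m, so ζ = c/c_c = 1160/3896 = 0.2977.
ω_d = ω_n√(1 − ζ²) = 13.34 × √(1 − 0.0887) = 12.74 rad/s.
f_d = ω_d/(2π) = 2.027 Hz.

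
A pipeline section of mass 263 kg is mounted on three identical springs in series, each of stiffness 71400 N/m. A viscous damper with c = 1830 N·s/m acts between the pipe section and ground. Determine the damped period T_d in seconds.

0.710 s

Series springs: 1/k_eq = 3/71400, so k_eq = 71400/3 = 23800 N/m.
ω_n = √(k_eq/m) = √(23800/263) = 9.513 rad/s.
Critical damping c_c = 2√(k_eq·m) = 2√(23800 × 263) = 5004 N·s/m, so ζ = c/c_c = 1830/5004 = 0.3657.
ω_d = ω_n√(1 − ζ²) = 9.513 × √(1 − 0.134) = 8.854 rad/s.
T_d = 2π/ω_d = 0.7097 s.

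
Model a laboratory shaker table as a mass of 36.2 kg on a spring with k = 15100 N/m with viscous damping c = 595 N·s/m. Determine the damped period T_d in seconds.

0.336 s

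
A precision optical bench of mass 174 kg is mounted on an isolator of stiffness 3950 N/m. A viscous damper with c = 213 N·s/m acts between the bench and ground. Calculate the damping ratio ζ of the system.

ω_n = √(k/m) = √(3950/174) = 4.765 rad/s.
Critical damping c_c = 2√(k·m) = 2√(3950 × 174) = 1658 N·s/m, so ζ = c/c_c = 213/1658 = 0.1285.

0.128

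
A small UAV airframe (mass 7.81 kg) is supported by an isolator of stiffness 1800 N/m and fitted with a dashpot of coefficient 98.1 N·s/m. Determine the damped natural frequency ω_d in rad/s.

ω_n = √(k/m) = √(1800/7.81) = 15.18 rad/s.
Critical damping c_c = 2√(k·m) = 2√(1800 × 7.81) = 237.1 N·s/m, so ζ = c/c_c = 98.1/237.1 = 0.4137.
ω_d = ω_n√(1 − ζ²) = 15.18 × √(1 − 0.171) = 13.82 rad/s.

13.8 rad/s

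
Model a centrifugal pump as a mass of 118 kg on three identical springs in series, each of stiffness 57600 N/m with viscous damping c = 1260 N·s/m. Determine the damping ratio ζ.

0.419

Series springs: 1/k_eq = 3/57600, so k_eq = 57600/3 = 19200 N/m.
ω_n = √(k_eq/m) = √(19200/118) = 12.76 rad/s.
Critical damping c_c = 2√(k_eq·m) = 2√(19200 × 118) = 3010 N·s/m, so ζ = c/c_c = 1260/3010 = 0.4186.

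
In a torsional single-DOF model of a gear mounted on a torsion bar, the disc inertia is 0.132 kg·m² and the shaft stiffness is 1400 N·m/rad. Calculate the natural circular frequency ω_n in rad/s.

ω_n = √(k_t/J) = √(1400/0.132) = √10610 = 103.0 rad/s.

103 rad/s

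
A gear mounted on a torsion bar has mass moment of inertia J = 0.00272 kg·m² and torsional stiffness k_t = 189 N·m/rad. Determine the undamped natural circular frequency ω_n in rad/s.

ω_n = √(k_t/J) = √(189/0.00272) = √69490 = 263.6 rad/s.

264 rad/s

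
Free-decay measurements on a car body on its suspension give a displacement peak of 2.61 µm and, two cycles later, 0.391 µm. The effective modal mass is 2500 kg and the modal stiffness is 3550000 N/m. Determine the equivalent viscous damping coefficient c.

Logarithmic decrement δ = (1/n)·ln(x₀/x_n) = (1/2)·ln(2.61/0.391) = (1/2)·ln(6.675) = 0.9492.
ζ = δ/√(4π² + δ²) = 0.9492/√(39.48 + 0.901) = 0.9492/6.354 = 0.1494.
c = ζ · 2√(km) = 0.1494 × 2√(3550000 × 2500) = 0.1494 × 188400 = 28140 N·s/m.

28100 N·s/m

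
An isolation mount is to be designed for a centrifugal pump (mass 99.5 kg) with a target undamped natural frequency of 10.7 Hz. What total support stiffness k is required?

ω_n = 2πf_n = 2π × 10.7 = 67.23 rad/s.
k = m·ω_n² = 99.5 × 67.23² = 99.5 × 4520 = 449700 N/m.

450000 N/m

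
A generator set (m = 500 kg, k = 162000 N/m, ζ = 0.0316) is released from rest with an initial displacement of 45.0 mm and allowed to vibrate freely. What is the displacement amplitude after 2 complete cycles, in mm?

30.2 mm

Logarithmic decrement δ = 2πζ/√(1 − ζ²) = 2π × 0.03160/√(1 − 0.000999) = 0.1986.
After n cycles, x_n/x₀ = e^(−nδ), so x_2 = 45.0 × e^(−2 × 0.1986) = 45.0 × 0.6721 = 30.25 mm.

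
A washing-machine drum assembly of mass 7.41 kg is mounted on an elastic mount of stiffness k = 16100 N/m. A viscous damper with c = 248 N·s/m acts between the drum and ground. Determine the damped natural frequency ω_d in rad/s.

ω_n = √(k/m) = √(16100/7.41) = 46.61 rad/s.
Critical damping c_c = 2√(k·m) = 2√(16100 × 7.41) = 690.8 N·s/m, so ζ = c/c_c = 248/690.8 = 0.3590.
ω_d = ω_n√(1 − ζ²) = 46.61 × √(1 − 0.129) = 43.51 rad/s.

43.5 rad/s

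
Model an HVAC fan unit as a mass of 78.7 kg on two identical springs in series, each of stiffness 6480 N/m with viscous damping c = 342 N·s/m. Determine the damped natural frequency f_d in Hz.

Series springs: 1/k_eq = 2/6480, so k_eq = 6480/2 = 3240 N/m.
ω_n = √(k_eq/m) = √(3240/78.7) = 6.416 rad/s.
Critical damping c_c = 2√(k_eq·m) = 2√(3240 × 78.7) = 1010 N·s/m, so ζ = c/c_c = 342/1010 = 0.3386.
ω_d = ω_n√(1 − ζ²) = 6.416 × √(1 − 0.115) = 6.037 rad/s.
f_d = ω_d/(2π) = 0.9609 Hz.

0.961 Hz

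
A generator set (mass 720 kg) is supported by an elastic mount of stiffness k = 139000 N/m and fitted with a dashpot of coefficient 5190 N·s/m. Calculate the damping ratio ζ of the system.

0.259

ω_n = √(k/m) = √(139000/720) = 13.89 rad/s.
Critical damping c_c = 2√(k·m) = 2√(139000 × 720) = 20010 N·s/m, so ζ = c/c_c = 5190/20010 = 0.2594.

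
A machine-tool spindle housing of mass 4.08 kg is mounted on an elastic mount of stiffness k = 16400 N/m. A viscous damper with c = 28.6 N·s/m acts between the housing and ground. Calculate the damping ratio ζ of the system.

0.0553

ω_n = √(k/m) = √(16400/4.08) = 63.40 rad/s.
Critical damping c_c = 2√(k·m) = 2√(16400 × 4.08) = 517.3 N·s/m, so ζ = c/c_c = 28.6/517.3 = 0.05528.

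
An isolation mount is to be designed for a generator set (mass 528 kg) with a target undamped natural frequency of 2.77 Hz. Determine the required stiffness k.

ω_n = 2πf_n = 2π × 2.77 = 17.40 rad/s.
k = m·ω_n² = 528 × 17.40² = 528 × 302.9 = 159900 N/m.

160000 N/m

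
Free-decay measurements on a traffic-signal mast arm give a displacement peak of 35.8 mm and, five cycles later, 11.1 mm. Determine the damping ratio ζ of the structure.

Logarithmic decrement δ = (1/n)·ln(x₀/x_n) = (1/5)·ln(35.8/11.1) = (1/5)·ln(3.225) = 0.2342.
ζ = δ/√(4π² + δ²) = 0.2342/√(39.48 + 0.0548) = 0.2342/6.288 = 0.03725.

0.0372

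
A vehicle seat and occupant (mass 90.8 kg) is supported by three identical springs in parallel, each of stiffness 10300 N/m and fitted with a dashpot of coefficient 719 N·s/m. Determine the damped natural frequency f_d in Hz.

Parallel springs add: k_eq = 3 × 10300 = 30900 N/m.
ω_n = √(k_eq/m) = √(30900/90.8) = 18.45 rad/s.
Critical damping c_c = 2√(k_eq·m) = 2√(30900 × 90.8) = 3350 N·s/m, so ζ = c/c_c = 719/3350 = 0.2146.
ω_d = ω_n√(1 − ζ²) = 18.45 × √(1 − 0.0461) = 18.02 rad/s.
f_d = ω_d/(2π) = 2.868 Hz.

2.87 Hz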